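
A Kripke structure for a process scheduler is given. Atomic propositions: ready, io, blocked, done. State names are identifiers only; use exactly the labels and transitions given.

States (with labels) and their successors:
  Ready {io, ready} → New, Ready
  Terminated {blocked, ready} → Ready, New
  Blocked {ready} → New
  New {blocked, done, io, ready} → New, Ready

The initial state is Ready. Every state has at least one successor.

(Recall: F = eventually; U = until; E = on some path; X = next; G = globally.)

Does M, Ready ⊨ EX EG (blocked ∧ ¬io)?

Violated

States satisfying EG (blocked ∧ ¬io): ∅.
States satisfying EX EG (blocked ∧ ¬io): ∅.
No suitable path/successor from Ready witnesses the formula.
Ready ∉ Sat(EX EG (blocked ∧ ¬io)).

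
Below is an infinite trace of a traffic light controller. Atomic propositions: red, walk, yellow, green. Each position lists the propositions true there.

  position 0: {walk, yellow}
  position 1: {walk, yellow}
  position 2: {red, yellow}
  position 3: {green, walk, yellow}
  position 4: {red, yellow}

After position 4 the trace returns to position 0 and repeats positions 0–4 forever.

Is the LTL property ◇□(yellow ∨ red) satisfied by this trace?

□(yellow ∨ red) holds at position 0, which is reachable from 0, so ◇□(yellow ∨ red) holds.

Satisfied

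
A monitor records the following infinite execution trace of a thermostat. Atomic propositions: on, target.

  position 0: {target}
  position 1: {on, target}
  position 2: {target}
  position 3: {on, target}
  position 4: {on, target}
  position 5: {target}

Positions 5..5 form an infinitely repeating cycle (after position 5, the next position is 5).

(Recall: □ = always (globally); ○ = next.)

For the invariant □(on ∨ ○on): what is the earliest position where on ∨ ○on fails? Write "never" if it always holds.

5

Check on ∨ ○on at each position in order: 0 ✓, 1 ✓, 2 ✓, 3 ✓, 4 ✓.
At position 5 the labels are {target} and the next position 5 has {target}, so on ∨ ○on is false there. This is the first violation.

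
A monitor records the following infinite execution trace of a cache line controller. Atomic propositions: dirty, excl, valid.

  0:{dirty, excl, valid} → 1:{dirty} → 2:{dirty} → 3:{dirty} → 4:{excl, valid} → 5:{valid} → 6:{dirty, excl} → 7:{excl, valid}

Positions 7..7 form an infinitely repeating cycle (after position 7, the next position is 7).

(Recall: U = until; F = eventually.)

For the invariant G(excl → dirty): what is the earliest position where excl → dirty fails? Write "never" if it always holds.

Check excl → dirty at each position in order: 0 ✓, 1 ✓, 2 ✓, 3 ✓.
At position 4 the labels are {excl, valid}, so excl → dirty is false there. This is the first violation.

4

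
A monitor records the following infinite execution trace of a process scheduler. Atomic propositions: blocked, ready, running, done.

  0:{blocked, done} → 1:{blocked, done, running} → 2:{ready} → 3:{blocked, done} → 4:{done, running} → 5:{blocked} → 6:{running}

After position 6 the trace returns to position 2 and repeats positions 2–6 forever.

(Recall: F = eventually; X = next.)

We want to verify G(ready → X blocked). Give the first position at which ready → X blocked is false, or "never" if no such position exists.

ready → X blocked holds at every position 0..6, and those are all the positions the trace ever visits, so the invariant G(ready → X blocked) is never violated.

never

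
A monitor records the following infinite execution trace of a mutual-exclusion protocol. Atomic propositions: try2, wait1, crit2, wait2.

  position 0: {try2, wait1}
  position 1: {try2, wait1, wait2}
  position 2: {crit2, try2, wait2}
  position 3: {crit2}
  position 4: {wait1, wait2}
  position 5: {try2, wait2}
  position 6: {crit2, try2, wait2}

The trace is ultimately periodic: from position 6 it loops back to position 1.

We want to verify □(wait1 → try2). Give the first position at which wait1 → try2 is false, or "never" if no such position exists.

Check wait1 → try2 at each position in order: 0 ✓, 1 ✓, 2 ✓, 3 ✓.
At position 4 the labels are {wait1, wait2}, so wait1 → try2 is false there. This is the first violation.

4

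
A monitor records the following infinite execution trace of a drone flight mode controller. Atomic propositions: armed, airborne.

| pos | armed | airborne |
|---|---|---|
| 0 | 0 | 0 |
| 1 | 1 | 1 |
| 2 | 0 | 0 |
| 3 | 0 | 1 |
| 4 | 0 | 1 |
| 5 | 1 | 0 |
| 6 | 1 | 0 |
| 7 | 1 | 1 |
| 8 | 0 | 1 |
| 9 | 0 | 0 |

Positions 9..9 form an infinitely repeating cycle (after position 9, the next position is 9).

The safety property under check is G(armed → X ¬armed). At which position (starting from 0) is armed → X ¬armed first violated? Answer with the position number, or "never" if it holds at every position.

Check armed → X ¬armed at each position in order: 0 ✓, 1 ✓, 2 ✓, 3 ✓, 4 ✓.
At position 5 the labels are {armed} and the next position 6 has {armed}, so armed → X ¬armed is false there. This is the first violation.

5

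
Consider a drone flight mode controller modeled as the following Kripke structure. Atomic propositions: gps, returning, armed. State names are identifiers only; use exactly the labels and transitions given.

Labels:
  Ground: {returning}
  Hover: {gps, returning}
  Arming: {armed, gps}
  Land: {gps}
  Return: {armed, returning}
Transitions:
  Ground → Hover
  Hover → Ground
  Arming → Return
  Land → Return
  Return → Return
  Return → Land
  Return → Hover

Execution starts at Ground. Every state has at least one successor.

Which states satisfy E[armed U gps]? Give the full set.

{Hover, Arming, Land, Return}

States satisfying armed: {Arming, Return}.
States satisfying gps: {Hover, Arming, Land}.
States satisfying E[armed U gps]: {Hover, Arming, Land, Return}.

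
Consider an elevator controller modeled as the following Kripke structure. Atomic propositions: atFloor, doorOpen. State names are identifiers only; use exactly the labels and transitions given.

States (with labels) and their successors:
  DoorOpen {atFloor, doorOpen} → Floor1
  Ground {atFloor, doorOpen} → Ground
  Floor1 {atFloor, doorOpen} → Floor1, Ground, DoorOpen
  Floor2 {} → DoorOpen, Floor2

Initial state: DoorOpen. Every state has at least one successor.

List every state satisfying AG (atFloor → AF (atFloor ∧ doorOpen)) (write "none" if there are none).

States satisfying atFloor → AF (atFloor ∧ doorOpen): {DoorOpen, Ground, Floor1, Floor2}.
States satisfying AG (atFloor → AF (atFloor ∧ doorOpen)): {DoorOpen, Ground, Floor1, Floor2}.

{DoorOpen, Ground, Floor1, Floor2}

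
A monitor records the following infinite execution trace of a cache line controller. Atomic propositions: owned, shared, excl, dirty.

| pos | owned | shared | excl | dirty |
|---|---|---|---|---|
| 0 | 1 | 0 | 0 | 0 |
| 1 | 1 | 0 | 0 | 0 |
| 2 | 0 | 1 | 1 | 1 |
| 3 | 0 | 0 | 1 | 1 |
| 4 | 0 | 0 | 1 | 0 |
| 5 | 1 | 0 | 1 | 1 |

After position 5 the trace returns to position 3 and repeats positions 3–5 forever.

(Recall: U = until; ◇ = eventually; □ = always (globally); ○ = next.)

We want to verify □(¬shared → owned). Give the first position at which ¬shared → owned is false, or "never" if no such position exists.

3

Check ¬shared → owned at each position in order: 0 ✓, 1 ✓, 2 ✓.
At position 3 the labels are {dirty, excl}, so ¬shared → owned is false there. This is the first violation.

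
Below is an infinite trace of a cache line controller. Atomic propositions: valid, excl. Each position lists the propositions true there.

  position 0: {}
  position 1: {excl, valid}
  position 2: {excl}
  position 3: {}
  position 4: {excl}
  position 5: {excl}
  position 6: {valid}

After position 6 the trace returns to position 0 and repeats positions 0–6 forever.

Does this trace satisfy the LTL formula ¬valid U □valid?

Violated

Walking from position 0: at position 1, □valid has not yet held and ¬valid fails, so ¬valid U □valid is false.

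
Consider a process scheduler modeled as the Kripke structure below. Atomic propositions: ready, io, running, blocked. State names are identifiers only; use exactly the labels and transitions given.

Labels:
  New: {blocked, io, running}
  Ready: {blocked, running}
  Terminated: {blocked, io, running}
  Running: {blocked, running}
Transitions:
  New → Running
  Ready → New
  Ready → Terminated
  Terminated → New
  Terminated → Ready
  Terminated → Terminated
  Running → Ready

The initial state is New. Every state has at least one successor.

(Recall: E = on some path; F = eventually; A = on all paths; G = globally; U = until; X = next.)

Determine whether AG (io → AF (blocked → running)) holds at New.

Satisfied

States satisfying io → AF (blocked → running): {New, Ready, Terminated, Running}.
States satisfying AG (io → AF (blocked → running)): {New, Ready, Terminated, Running}.
Every state reachable from New satisfies io → AF (blocked → running).
New ∈ Sat(AG (io → AF (blocked → running))).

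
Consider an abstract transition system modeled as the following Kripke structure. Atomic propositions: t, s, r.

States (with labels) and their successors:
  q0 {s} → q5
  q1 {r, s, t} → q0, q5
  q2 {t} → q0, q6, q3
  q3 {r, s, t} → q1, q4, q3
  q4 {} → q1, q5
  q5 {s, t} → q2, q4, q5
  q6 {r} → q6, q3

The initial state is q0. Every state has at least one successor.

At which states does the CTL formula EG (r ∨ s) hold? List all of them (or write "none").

{q0, q1, q3, q5, q6}

States satisfying r ∨ s: {q0, q1, q3, q5, q6}.
States satisfying EG (r ∨ s): {q0, q1, q3, q5, q6}.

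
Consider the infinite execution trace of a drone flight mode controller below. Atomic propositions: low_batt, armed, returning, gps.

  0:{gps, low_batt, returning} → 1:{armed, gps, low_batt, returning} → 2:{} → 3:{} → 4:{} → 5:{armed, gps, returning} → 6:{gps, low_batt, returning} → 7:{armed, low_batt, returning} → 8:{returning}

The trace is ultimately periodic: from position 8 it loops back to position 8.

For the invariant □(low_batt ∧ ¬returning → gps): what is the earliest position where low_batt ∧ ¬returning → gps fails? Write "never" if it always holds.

low_batt ∧ ¬returning → gps holds at every position 0..8, and those are all the positions the trace ever visits, so the invariant □(low_batt ∧ ¬returning → gps) is never violated.

never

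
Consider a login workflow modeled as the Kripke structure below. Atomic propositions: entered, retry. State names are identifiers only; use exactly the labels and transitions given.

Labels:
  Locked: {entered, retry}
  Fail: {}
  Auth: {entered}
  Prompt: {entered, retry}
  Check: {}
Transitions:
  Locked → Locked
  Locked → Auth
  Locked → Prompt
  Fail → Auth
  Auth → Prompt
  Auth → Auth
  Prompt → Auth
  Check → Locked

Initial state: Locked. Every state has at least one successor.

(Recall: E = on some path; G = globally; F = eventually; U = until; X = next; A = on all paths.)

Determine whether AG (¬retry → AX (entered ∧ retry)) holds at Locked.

Does not hold

States satisfying ¬retry → AX (entered ∧ retry): {Locked, Prompt, Check}.
States satisfying AG (¬retry → AX (entered ∧ retry)): ∅.
Auth is reachable from Locked and violates ¬retry → AX (entered ∧ retry), so AG fails at Locked.
Locked ∉ Sat(AG (¬retry → AX (entered ∧ retry))).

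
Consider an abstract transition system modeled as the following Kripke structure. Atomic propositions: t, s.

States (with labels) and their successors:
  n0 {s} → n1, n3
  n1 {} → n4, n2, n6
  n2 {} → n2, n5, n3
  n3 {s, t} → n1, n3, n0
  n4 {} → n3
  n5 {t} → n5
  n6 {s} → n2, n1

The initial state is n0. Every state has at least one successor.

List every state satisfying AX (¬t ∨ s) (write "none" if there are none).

States satisfying ¬t ∨ s: {n0, n1, n2, n3, n4, n6}.
States satisfying AX (¬t ∨ s): {n0, n1, n3, n4, n6}.

{n0, n1, n3, n4, n6}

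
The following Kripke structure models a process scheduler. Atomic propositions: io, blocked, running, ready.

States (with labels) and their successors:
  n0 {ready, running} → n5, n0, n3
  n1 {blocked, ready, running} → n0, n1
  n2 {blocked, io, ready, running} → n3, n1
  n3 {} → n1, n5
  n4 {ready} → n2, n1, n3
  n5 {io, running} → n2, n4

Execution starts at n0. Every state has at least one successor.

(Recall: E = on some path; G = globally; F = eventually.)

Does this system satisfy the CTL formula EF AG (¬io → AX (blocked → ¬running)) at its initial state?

Violated

States satisfying AG (¬io → AX (blocked → ¬running)): ∅.
States satisfying EF AG (¬io → AX (blocked → ¬running)): ∅.
No suitable path/successor from n0 witnesses the formula.
n0 ∉ Sat(EF AG (¬io → AX (blocked → ¬running))).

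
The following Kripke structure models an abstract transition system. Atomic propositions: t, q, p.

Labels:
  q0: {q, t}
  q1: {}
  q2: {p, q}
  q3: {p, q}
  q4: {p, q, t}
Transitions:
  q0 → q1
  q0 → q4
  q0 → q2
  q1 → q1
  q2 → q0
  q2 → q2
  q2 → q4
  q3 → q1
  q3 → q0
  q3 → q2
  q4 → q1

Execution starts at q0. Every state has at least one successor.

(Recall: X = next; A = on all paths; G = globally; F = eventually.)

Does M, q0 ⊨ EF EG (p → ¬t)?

Yes

States satisfying EG (p → ¬t): {q0, q1, q2, q3}.
States satisfying EF EG (p → ¬t): {q0, q1, q2, q3, q4}.
Some path from q0 reaches a state where EG (p → ¬t) holds.
q0 ∈ Sat(EF EG (p → ¬t)).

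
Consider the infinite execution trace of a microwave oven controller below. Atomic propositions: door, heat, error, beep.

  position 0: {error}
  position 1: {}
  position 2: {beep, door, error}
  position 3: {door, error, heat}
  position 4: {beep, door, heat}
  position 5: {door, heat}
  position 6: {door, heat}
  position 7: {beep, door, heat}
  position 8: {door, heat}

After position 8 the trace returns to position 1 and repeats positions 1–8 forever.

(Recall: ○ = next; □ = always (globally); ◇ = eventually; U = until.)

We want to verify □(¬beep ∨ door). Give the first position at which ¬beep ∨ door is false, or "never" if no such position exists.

¬beep ∨ door holds at every position 0..8, and those are all the positions the trace ever visits, so the invariant □(¬beep ∨ door) is never violated.

never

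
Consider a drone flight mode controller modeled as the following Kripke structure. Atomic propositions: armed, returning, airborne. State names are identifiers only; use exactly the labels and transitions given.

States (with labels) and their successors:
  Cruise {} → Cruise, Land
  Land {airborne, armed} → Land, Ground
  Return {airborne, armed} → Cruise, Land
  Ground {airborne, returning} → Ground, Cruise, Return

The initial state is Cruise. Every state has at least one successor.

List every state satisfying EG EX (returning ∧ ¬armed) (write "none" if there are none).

States satisfying EX (returning ∧ ¬armed): {Land, Ground}.
States satisfying EG EX (returning ∧ ¬armed): {Land, Ground}.

{Land, Ground}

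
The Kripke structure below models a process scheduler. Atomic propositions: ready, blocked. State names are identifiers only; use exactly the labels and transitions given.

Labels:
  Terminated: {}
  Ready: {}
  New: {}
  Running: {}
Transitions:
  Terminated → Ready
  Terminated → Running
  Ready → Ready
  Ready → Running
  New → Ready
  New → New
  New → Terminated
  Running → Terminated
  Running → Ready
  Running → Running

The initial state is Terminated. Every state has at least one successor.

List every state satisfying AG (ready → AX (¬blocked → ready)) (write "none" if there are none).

{Terminated, Ready, New, Running}

States satisfying ready → AX (¬blocked → ready): {Terminated, Ready, New, Running}.
States satisfying AG (ready → AX (¬blocked → ready)): {Terminated, Ready, New, Running}.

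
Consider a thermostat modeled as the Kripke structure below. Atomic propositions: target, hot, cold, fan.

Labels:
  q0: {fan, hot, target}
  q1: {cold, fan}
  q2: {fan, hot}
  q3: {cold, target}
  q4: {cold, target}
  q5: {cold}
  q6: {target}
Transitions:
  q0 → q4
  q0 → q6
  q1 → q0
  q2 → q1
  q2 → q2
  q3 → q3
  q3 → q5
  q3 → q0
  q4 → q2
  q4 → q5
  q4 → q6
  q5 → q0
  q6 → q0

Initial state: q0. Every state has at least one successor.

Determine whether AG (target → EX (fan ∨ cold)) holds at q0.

Holds

States satisfying target → EX (fan ∨ cold): {q0, q1, q2, q3, q4, q5, q6}.
States satisfying AG (target → EX (fan ∨ cold)): {q0, q1, q2, q3, q4, q5, q6}.
Every state reachable from q0 satisfies target → EX (fan ∨ cold).
q0 ∈ Sat(AG (target → EX (fan ∨ cold))).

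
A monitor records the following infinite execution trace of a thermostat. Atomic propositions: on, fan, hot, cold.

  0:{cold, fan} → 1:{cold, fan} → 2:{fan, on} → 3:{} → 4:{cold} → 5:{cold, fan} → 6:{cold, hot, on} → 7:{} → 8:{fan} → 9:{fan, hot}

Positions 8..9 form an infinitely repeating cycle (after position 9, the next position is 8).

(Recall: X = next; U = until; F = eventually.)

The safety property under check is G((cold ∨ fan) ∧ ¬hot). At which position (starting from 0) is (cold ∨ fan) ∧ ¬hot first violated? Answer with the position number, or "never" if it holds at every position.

3

Check (cold ∨ fan) ∧ ¬hot at each position in order: 0 ✓, 1 ✓, 2 ✓.
At position 3 the labels are {}, so (cold ∨ fan) ∧ ¬hot is false there. This is the first violation.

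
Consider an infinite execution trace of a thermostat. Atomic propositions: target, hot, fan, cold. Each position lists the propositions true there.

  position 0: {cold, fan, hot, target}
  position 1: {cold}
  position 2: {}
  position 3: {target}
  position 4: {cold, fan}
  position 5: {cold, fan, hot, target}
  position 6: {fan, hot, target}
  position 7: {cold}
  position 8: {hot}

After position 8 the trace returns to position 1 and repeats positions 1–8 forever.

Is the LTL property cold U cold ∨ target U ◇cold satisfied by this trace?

Walking from position 0: cold first holds at position 0, and cold holds at every earlier position along the way, so cold U cold holds.
Walking from position 0: ◇cold first holds at position 0, and target holds at every earlier position along the way, so target U ◇cold holds.
At position 0: cold U cold is true; target U ◇cold is true; so cold U cold ∨ target U ◇cold is true.

Holds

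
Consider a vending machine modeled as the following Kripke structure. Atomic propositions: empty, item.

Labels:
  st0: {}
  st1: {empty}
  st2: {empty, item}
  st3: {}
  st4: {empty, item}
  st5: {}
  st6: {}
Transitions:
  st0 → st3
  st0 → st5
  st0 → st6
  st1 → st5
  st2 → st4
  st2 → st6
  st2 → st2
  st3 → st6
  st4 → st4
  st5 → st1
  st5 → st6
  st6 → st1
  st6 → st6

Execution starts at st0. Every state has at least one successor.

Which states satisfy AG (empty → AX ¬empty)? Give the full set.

{st0, st1, st3, st5, st6}

States satisfying empty → AX ¬empty: {st0, st1, st3, st5, st6}.
States satisfying AG (empty → AX ¬empty): {st0, st1, st3, st5, st6}.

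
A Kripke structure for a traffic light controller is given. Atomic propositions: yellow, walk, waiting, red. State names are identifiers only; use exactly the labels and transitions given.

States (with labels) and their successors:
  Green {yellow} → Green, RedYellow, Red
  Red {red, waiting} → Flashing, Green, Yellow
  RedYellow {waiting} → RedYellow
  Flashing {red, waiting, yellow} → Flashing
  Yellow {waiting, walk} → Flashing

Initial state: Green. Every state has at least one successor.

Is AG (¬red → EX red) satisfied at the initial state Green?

States satisfying ¬red → EX red: {Green, Red, Flashing, Yellow}.
States satisfying AG (¬red → EX red): {Flashing, Yellow}.
RedYellow is reachable from Green and violates ¬red → EX red, so AG fails at Green.
Green ∉ Sat(AG (¬red → EX red)).

Does not hold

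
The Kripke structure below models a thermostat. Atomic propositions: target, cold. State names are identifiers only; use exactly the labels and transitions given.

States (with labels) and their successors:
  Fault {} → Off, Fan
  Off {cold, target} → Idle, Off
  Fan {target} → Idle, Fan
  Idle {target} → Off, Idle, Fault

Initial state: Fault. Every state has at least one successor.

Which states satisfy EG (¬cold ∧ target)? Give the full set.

States satisfying ¬cold ∧ target: {Fan, Idle}.
States satisfying EG (¬cold ∧ target): {Fan, Idle}.

{Fan, Idle}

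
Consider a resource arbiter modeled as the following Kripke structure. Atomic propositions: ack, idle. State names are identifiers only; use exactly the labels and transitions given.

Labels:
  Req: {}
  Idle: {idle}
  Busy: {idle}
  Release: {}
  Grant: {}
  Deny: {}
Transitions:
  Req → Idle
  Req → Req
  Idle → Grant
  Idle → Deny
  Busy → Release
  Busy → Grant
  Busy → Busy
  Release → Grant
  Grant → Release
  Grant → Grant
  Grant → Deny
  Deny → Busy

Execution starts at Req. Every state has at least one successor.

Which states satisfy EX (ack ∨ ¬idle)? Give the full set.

{Req, Idle, Busy, Release, Grant}

States satisfying ack ∨ ¬idle: {Req, Release, Grant, Deny}.
States satisfying EX (ack ∨ ¬idle): {Req, Idle, Busy, Release, Grant}.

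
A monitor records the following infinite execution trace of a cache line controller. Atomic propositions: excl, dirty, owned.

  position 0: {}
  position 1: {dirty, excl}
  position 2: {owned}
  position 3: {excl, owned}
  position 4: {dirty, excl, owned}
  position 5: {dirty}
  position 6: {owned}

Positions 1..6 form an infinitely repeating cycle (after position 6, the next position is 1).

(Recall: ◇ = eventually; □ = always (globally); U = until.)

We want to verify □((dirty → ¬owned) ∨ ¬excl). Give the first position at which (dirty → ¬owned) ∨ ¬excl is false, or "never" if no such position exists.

Check (dirty → ¬owned) ∨ ¬excl at each position in order: 0 ✓, 1 ✓, 2 ✓, 3 ✓.
At position 4 the labels are {dirty, excl, owned}, so (dirty → ¬owned) ∨ ¬excl is false there. This is the first violation.

4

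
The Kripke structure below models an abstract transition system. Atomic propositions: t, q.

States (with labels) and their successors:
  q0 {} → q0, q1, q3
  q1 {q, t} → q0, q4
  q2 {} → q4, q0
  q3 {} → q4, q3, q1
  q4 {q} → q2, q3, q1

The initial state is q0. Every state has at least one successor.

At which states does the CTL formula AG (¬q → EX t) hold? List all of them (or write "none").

none

States satisfying ¬q → EX t: {q0, q1, q3, q4}.
States satisfying AG (¬q → EX t): ∅.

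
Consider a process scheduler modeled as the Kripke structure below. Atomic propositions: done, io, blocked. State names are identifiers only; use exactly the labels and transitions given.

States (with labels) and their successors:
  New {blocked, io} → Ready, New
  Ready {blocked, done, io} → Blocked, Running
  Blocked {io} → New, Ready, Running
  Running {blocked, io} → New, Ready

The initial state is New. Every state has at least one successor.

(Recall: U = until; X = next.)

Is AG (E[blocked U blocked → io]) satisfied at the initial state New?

States satisfying E[blocked U blocked → io]: {New, Ready, Blocked, Running}.
States satisfying AG (E[blocked U blocked → io]): {New, Ready, Blocked, Running}.
Every state reachable from New satisfies E[blocked U blocked → io].
New ∈ Sat(AG (E[blocked U blocked → io])).

Yes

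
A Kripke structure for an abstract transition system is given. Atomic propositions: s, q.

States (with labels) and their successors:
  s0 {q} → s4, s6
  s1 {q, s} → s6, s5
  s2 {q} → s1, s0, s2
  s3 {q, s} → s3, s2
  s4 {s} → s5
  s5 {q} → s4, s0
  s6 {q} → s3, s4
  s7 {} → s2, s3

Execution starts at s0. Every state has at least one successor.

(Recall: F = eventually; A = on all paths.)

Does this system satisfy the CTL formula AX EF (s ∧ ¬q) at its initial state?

States satisfying EF (s ∧ ¬q): {s0, s1, s2, s3, s4, s5, s6, s7}.
States satisfying AX EF (s ∧ ¬q): {s0, s1, s2, s3, s4, s5, s6, s7}.
s0 ∈ Sat(AX EF (s ∧ ¬q)).

Holds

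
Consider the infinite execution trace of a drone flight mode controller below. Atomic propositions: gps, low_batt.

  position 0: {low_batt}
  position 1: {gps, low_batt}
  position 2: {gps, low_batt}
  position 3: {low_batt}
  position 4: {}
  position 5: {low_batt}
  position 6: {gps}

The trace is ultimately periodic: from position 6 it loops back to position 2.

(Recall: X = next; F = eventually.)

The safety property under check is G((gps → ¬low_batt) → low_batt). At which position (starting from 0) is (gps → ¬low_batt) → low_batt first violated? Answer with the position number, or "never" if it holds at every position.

Check (gps → ¬low_batt) → low_batt at each position in order: 0 ✓, 1 ✓, 2 ✓, 3 ✓.
At position 4 the labels are {}, so (gps → ¬low_batt) → low_batt is false there. This is the first violation.

4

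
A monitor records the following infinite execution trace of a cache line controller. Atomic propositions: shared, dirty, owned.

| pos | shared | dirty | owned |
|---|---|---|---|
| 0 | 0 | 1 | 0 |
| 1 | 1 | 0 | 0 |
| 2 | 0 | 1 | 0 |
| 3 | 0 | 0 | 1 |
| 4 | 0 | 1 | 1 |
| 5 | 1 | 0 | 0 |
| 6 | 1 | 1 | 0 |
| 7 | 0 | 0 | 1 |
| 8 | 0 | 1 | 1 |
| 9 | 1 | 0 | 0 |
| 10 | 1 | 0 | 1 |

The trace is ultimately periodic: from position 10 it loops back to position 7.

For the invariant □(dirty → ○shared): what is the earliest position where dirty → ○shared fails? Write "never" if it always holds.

2

Check dirty → ○shared at each position in order: 0 ✓, 1 ✓.
At position 2 the labels are {dirty} and the next position 3 has {owned}, so dirty → ○shared is false there. This is the first violation.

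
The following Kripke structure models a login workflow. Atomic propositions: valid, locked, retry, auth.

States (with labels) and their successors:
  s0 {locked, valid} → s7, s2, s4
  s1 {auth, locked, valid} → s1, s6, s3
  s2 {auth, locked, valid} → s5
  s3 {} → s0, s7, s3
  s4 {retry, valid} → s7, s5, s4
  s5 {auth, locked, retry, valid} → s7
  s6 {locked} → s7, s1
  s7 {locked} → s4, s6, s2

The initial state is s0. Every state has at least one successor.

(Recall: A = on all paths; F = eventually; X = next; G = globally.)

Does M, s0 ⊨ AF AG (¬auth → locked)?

States satisfying AG (¬auth → locked): ∅.
States satisfying AF AG (¬auth → locked): ∅.
There is a path from s0 along which AG (¬auth → locked) never holds.
s0 ∉ Sat(AF AG (¬auth → locked)).

No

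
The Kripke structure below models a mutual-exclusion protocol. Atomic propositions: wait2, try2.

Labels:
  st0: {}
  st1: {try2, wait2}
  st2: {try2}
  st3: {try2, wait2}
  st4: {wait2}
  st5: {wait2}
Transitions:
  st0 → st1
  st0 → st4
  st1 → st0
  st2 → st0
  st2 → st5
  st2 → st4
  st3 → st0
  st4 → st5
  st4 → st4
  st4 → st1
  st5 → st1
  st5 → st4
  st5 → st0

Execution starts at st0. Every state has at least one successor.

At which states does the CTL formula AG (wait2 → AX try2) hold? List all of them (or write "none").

none

States satisfying wait2 → AX try2: {st0, st2}.
States satisfying AG (wait2 → AX try2): ∅.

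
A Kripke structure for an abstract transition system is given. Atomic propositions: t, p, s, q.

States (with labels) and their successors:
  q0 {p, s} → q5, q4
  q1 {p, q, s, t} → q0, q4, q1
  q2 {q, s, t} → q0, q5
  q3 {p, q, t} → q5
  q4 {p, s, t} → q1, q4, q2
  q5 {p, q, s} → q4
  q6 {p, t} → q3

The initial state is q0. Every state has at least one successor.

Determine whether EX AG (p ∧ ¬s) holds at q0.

Violated

States satisfying AG (p ∧ ¬s): ∅.
States satisfying EX AG (p ∧ ¬s): ∅.
No suitable path/successor from q0 witnesses the formula.
q0 ∉ Sat(EX AG (p ∧ ¬s)).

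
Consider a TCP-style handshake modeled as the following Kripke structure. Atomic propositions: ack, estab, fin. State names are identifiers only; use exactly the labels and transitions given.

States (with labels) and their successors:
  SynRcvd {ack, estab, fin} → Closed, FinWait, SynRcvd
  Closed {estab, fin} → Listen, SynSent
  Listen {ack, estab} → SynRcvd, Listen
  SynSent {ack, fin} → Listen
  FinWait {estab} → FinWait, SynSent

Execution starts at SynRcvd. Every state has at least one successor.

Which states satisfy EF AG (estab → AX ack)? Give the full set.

States satisfying AG (estab → AX ack): ∅.
States satisfying EF AG (estab → AX ack): ∅.

none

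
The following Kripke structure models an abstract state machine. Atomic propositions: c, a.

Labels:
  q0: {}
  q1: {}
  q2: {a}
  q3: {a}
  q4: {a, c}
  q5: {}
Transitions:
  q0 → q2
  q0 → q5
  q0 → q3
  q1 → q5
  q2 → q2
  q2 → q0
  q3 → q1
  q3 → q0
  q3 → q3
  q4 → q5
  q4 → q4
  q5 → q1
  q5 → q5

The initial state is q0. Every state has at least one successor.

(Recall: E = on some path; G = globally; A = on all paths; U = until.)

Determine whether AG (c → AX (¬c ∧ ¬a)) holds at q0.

States satisfying c → AX (¬c ∧ ¬a): {q0, q1, q2, q3, q5}.
States satisfying AG (c → AX (¬c ∧ ¬a)): {q0, q1, q2, q3, q5}.
Every state reachable from q0 satisfies c → AX (¬c ∧ ¬a).
q0 ∈ Sat(AG (c → AX (¬c ∧ ¬a))).

Satisfied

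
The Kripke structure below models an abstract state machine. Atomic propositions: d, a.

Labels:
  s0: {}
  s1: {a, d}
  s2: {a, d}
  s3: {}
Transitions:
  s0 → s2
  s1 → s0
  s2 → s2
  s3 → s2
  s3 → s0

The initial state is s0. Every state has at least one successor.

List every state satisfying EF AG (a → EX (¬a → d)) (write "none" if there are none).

States satisfying AG (a → EX (¬a → d)): {s0, s2, s3}.
States satisfying EF AG (a → EX (¬a → d)): {s0, s1, s2, s3}.

{s0, s1, s2, s3}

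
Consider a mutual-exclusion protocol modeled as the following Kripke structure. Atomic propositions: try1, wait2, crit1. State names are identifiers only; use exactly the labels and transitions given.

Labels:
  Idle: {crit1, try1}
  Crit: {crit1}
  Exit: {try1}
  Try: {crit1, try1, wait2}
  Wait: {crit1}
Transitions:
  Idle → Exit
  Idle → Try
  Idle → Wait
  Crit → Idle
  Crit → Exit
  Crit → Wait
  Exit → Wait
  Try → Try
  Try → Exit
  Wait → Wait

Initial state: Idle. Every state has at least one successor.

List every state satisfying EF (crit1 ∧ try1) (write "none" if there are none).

States satisfying crit1 ∧ try1: {Idle, Try}.
States satisfying EF (crit1 ∧ try1): {Idle, Crit, Try}.

{Idle, Crit, Try}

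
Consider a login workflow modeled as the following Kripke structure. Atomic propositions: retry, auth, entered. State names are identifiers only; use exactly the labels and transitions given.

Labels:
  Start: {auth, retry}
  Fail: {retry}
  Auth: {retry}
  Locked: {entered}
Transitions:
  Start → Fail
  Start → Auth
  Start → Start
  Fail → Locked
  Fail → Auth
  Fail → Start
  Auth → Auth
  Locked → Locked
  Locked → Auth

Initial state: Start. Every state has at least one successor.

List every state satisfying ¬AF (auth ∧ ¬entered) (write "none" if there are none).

States satisfying auth ∧ ¬entered: {Start}.
States satisfying AF (auth ∧ ¬entered): {Start}.
States satisfying ¬AF (auth ∧ ¬entered): {Fail, Auth, Locked}.

{Fail, Auth, Locked}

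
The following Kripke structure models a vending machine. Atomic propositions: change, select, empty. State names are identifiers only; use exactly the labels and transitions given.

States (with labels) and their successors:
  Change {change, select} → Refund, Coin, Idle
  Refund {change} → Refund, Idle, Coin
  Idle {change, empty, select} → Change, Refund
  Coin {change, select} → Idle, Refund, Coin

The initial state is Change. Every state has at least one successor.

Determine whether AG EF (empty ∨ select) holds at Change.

States satisfying EF (empty ∨ select): {Change, Refund, Idle, Coin}.
States satisfying AG EF (empty ∨ select): {Change, Refund, Idle, Coin}.
Every state reachable from Change satisfies EF (empty ∨ select).
Change ∈ Sat(AG EF (empty ∨ select)).

Yes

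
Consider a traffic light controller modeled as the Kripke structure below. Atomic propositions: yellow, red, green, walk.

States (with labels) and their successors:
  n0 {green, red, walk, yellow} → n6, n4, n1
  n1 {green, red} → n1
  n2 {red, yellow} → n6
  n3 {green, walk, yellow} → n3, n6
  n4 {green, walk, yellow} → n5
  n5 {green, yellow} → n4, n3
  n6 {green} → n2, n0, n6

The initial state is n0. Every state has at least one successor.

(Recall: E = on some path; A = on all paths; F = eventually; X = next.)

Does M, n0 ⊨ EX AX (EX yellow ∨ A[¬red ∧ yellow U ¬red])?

States satisfying AX (EX yellow ∨ A[¬red ∧ yellow U ¬red]): {n2, n3, n4, n5}.
States satisfying EX AX (EX yellow ∨ A[¬red ∧ yellow U ¬red]): {n0, n3, n4, n5, n6}.
n0 ∈ Sat(EX AX (EX yellow ∨ A[¬red ∧ yellow U ¬red])).

Holds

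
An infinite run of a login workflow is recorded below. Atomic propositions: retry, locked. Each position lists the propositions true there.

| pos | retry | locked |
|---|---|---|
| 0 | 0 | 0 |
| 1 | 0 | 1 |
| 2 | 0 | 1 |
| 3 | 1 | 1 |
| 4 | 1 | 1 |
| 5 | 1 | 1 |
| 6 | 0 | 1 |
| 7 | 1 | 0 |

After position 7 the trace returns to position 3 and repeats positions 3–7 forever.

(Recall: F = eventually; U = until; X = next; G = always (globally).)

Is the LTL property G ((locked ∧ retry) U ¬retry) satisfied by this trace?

(locked ∧ retry) U ¬retry must hold at every position from 0 onward. It fails at position 7, so G ((locked ∧ retry) U ¬retry) is false.

Violated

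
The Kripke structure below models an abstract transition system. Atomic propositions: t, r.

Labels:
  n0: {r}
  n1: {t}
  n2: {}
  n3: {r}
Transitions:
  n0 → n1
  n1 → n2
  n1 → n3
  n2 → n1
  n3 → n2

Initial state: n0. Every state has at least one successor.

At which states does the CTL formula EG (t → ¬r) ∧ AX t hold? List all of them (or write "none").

{n0, n2}

States satisfying t → ¬r: {n0, n1, n2, n3}.
States satisfying EG (t → ¬r): {n0, n1, n2, n3}.
States satisfying t: {n1}.
States satisfying AX t: {n0, n2}.
States satisfying EG (t → ¬r) ∧ AX t: {n0, n2}.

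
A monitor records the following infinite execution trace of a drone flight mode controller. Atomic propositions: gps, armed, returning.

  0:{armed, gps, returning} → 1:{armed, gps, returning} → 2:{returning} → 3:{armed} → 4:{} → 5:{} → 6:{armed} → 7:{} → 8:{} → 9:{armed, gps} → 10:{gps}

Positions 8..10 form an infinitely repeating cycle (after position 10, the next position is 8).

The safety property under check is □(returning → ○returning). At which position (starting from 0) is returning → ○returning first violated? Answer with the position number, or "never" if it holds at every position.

2

Check returning → ○returning at each position in order: 0 ✓, 1 ✓.
At position 2 the labels are {returning} and the next position 3 has {armed}, so returning → ○returning is false there. This is the first violation.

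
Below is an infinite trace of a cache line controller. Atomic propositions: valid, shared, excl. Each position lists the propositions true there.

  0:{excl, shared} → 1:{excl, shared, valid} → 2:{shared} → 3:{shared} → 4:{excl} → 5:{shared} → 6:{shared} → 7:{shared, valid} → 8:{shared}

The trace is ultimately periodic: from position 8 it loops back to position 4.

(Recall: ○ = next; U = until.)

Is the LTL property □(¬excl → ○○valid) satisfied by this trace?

Does not hold

¬excl → ○○valid must hold at every position from 0 onward. It fails at position 2, so □(¬excl → ○○valid) is false.
Positions where ¬excl holds: 2, 3, 5, 6, 7, 8.
Check ○○valid at each: 2→fails, 3→fails, 5→ok, 6→fails, 7→fails, 8→fails.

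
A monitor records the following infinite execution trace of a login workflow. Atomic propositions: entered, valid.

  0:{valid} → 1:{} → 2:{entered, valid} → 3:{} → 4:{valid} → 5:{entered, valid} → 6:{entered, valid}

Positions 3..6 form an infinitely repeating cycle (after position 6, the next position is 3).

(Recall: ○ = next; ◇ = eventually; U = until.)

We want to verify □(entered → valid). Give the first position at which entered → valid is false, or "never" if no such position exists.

entered → valid holds at every position 0..6, and those are all the positions the trace ever visits, so the invariant □(entered → valid) is never violated.

never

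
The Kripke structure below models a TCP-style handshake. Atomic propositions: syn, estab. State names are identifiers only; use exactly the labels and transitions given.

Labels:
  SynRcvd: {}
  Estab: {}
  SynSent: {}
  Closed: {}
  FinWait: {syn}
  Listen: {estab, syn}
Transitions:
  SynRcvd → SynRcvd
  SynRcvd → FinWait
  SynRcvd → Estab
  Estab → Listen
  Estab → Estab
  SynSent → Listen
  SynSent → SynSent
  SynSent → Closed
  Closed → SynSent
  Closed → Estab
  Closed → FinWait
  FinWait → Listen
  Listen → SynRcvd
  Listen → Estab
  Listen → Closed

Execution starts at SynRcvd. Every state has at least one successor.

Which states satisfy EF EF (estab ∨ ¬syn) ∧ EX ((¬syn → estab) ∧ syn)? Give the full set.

States satisfying EF (estab ∨ ¬syn): {SynRcvd, Estab, SynSent, Closed, FinWait, Listen}.
States satisfying EF EF (estab ∨ ¬syn): {SynRcvd, Estab, SynSent, Closed, FinWait, Listen}.
States satisfying (¬syn → estab) ∧ syn: {FinWait, Listen}.
States satisfying EX ((¬syn → estab) ∧ syn): {SynRcvd, Estab, SynSent, Closed, FinWait}.
States satisfying EF EF (estab ∨ ¬syn) ∧ EX ((¬syn → estab) ∧ syn): {SynRcvd, Estab, SynSent, Closed, FinWait}.

{SynRcvd, Estab, SynSent, Closed, FinWait}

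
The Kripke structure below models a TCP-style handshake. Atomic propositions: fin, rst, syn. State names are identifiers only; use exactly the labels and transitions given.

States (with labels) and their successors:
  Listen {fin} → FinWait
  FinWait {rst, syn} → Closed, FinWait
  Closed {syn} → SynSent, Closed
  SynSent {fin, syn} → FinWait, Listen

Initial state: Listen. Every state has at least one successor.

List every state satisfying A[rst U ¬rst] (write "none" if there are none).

{Listen, Closed, SynSent}

States satisfying rst: {FinWait}.
States satisfying ¬rst: {Listen, Closed, SynSent}.
States satisfying A[rst U ¬rst]: {Listen, Closed, SynSent}.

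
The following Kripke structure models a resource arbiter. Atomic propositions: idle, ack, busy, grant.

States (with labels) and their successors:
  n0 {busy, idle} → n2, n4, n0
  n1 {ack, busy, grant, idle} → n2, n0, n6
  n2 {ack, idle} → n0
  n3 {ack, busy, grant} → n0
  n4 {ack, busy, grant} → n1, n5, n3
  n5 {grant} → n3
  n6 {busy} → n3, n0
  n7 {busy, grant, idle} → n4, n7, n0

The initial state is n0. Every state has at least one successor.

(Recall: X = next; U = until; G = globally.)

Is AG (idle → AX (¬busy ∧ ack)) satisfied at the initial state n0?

No

States satisfying idle → AX (¬busy ∧ ack): {n3, n4, n5, n6}.
States satisfying AG (idle → AX (¬busy ∧ ack)): ∅.
n0 is reachable from n0 and violates idle → AX (¬busy ∧ ack), so AG fails at n0.
n0 ∉ Sat(AG (idle → AX (¬busy ∧ ack))).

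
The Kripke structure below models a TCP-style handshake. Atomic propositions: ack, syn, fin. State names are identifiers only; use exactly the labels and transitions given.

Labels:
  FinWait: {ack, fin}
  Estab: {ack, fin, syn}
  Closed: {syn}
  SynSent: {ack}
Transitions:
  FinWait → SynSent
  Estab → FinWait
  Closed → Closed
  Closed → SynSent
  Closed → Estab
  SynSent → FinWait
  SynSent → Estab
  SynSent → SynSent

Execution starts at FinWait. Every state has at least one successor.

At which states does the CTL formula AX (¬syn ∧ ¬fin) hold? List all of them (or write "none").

{FinWait}

States satisfying ¬syn ∧ ¬fin: {SynSent}.
States satisfying AX (¬syn ∧ ¬fin): {FinWait}.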